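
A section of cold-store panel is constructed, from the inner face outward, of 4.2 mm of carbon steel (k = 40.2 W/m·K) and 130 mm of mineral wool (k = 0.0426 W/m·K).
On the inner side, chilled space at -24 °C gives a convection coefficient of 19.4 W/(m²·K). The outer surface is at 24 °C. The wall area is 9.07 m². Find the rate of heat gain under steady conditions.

Q ≈ 140 W

Model the wall as resistances in series:
R_inner film = 1/(h_i·A) = 1/(19.4×9.07) = 0.005683 K/W
R_carbon steel = L/(kA) = 0.0042/(40.2×9.07) = 1.152×10^-5 K/W
R_mineral wool = L/(kA) = 0.13/(0.0426×9.07) = 0.3365 K/W
R_total = 0.3421 K/W
Q = ΔT / R_total = 48 / 0.3421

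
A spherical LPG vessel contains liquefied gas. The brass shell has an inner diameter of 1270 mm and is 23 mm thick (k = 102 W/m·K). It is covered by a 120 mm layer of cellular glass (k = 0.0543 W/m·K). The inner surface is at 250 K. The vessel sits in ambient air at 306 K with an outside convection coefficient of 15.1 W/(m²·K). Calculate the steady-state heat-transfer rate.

Spherical conduction: R = (1/r_in − 1/r_out)/(4πk) per layer; series-sum.
R_brass shell = (1/0.635 − 1/0.658)/(4π×102) = 4.295×10^-5 K/W
R_cellular glass = (1/0.658 − 1/0.778)/(4π×0.0543) = 0.3435 K/W
R_outer film = 1/(h·4πr_o²) = 1/(15.1×4π×0.778²) = 0.008707 K/W
R_total = 0.3523 K/W
Q = ΔT/R_total = 56/0.3523

Q ≈ 159 W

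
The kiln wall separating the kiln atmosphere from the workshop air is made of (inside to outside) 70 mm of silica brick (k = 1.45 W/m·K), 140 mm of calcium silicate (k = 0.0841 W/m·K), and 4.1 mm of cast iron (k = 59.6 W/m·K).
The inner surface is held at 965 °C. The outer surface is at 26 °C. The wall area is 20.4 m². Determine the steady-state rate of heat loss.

Using the resistance-network approach (series):
R_silica brick = L/(kA) = 0.07/(1.45×20.4) = 0.002366 K/W
R_calcium silicate = L/(kA) = 0.14/(0.0841×20.4) = 0.0816 K/W
R_cast iron = L/(kA) = 0.0041/(59.6×20.4) = 3.372×10^-6 K/W
R_total = 0.08397 K/W
Q = ΔT / R_total = 939 / 0.08397

Q ≈ 11200 W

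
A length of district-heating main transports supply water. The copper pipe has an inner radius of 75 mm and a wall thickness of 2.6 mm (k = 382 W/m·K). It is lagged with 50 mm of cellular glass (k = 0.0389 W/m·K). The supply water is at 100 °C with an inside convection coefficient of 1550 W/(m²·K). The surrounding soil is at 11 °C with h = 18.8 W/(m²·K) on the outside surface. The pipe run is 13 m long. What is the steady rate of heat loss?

Q ≈ 550 W

Radial resistances (cylindrical: R_cond = ln(r_o/r_i)/(2πkL), R_conv = 1/(h·2πrL)):
R_inner film = 1/(h_i·2πr₁L) = 1/(1550×2π×0.075×13) = 1.053×10^-4 K/W
R_copper pipe wall = ln(77.6/75)/(2π×382×13) = 1.092×10^-6 K/W
R_cellular glass = ln(127.6/77.6)/(2π×0.0389×13) = 0.1565 K/W
R_outer film = 1/(h_o·2πr_oL) = 1/(18.8×2π×0.1276×13) = 0.005104 K/W
R_total = 0.1617 K/W
Q = ΔT/R_total = 89/0.1617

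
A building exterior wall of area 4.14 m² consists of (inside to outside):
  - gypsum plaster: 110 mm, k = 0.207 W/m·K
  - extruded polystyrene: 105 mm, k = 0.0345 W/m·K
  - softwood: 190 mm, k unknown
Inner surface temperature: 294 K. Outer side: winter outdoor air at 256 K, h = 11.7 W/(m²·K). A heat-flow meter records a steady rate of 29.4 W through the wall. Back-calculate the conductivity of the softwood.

Model the wall as resistances in series:
R_gypsum plaster = L/(kA) = 0.11/(0.207×4.14) = 0.1284 K/W
R_extruded polystyrene = L/(kA) = 0.105/(0.0345×4.14) = 0.7351 K/W
R_outer film = 1/(h_o·A) = 1/(11.7×4.14) = 0.02064 K/W
Sum of known resistances R_other = 0.8841 K/W
Total R = ΔT/Q = 38/29.4 = 1.293 K/W
R_softwood = R_total − R_other = 0.4084 K/W
k = L/(R·A) = 0.19/(0.4084×4.14)

k ≈ 0.112 W/(m·K)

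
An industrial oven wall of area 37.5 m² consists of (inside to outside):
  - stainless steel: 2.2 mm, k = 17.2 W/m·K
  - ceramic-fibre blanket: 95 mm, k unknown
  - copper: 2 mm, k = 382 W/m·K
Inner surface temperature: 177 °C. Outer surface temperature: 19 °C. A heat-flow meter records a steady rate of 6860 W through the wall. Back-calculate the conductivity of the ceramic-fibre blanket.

Using the resistance-network approach (series):
R_stainless steel = L/(kA) = 0.0022/(17.2×37.5) = 3.411×10^-6 K/W
R_copper = L/(kA) = 0.002/(382×37.5) = 1.396×10^-7 K/W
Sum of known resistances R_other = 3.55×10^-6 K/W
Total R = ΔT/Q = 158/6860 = 0.02303 K/W
R_ceramic-fibre blanket = R_total − R_other = 0.02303 K/W
k = L/(R·A) = 0.095/(0.02303×37.5)

k ≈ 0.11 W/(m·K)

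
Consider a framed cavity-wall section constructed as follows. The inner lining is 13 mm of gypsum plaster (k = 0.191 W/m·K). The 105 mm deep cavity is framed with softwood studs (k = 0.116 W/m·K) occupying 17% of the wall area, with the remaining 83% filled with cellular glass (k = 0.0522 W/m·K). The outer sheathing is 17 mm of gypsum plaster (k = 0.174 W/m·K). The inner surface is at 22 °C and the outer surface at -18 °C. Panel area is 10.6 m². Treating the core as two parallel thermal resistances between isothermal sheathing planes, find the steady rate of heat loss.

Q ≈ 232 W

Sheathing layers in series; stud and cavity paths in parallel between them.
R_inner = 0.013/(0.191×10.6) = 0.006421 K/W
R_stud  = 0.105/(0.116×0.17×10.6) = 0.5023 K/W
R_cav   = 0.105/(0.0522×0.83×10.6) = 0.2286 K/W
1/R_core = 1/R_stud + 1/R_cav → R_core = 0.1571 K/W
R_outer = 0.017/(0.174×10.6) = 0.009217 K/W
R_total = 0.1728 K/W
Q = ΔT/R_total = 40/0.1728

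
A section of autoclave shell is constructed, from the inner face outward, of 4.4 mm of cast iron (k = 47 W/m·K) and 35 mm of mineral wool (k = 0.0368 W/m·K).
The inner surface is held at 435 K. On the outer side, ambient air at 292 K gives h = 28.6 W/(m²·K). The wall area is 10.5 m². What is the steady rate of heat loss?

Q ≈ 1520 W

Model the wall as resistances in series:
R_cast iron = L/(kA) = 0.0044/(47×10.5) = 8.916×10^-6 K/W
R_mineral wool = L/(kA) = 0.035/(0.0368×10.5) = 0.09058 K/W
R_outer film = 1/(h_o·A) = 1/(28.6×10.5) = 0.00333 K/W
R_total = 0.09392 K/W
Q = ΔT / R_total = 143 / 0.09392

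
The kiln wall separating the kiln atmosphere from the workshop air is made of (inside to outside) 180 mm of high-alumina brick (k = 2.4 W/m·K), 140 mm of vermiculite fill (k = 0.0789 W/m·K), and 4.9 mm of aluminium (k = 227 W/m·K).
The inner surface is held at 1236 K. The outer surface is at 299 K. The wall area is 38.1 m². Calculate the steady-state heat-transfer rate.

Series thermal resistances:
R_high-alumina brick = L/(kA) = 0.18/(2.4×38.1) = 0.001969 K/W
R_vermiculite fill = L/(kA) = 0.14/(0.0789×38.1) = 0.04657 K/W
R_aluminium = L/(kA) = 0.0049/(227×38.1) = 5.666×10^-7 K/W
R_total = 0.04854 K/W
Q = ΔT / R_total = 937 / 0.04854

Q ≈ 19300 W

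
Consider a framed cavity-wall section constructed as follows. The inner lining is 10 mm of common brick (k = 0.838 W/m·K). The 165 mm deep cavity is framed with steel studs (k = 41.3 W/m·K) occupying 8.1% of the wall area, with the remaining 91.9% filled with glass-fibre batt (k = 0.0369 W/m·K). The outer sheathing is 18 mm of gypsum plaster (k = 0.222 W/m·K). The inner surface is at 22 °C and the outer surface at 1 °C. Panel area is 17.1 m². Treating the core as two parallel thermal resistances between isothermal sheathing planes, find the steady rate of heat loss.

Q ≈ 2530 W

Sheathing layers in series; stud and cavity paths in parallel between them.
R_inner = 0.01/(0.838×17.1) = 6.978×10^-4 K/W
R_stud  = 0.165/(41.3×0.081×17.1) = 0.002884 K/W
R_cav   = 0.165/(0.0369×0.919×17.1) = 0.2845 K/W
1/R_core = 1/R_stud + 1/R_cav → R_core = 0.002855 K/W
R_outer = 0.018/(0.222×17.1) = 0.004742 K/W
R_total = 0.008295 K/W
Q = ΔT/R_total = 21/0.008295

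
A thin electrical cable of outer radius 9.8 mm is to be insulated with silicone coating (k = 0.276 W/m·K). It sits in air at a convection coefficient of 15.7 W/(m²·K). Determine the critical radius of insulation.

r_cr ≈ 17.6 mm

For a cylinder r_cr = k/h = 0.276/15.7
r_cr = 17.6 mm; since the bare radius (9.8 mm) is below r_cr, adding a thin layer of insulation will *increase* heat loss.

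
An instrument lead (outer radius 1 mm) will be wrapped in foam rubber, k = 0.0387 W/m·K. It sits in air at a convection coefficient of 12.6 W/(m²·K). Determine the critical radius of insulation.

r_cr ≈ 3.07 mm

For a cylinder r_cr = k/h = 0.0387/12.6
r_cr = 3.07 mm; since the bare radius (1 mm) is below r_cr, adding a thin layer of insulation will *increase* heat loss.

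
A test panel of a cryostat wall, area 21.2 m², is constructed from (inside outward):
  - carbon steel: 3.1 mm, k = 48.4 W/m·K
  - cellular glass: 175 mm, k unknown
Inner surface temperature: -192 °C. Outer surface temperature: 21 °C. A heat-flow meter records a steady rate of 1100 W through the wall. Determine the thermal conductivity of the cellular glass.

Series thermal resistances:
R_carbon steel = L/(kA) = 0.0031/(48.4×21.2) = 3.021×10^-6 K/W
Sum of known resistances R_other = 3.021×10^-6 K/W
Total R = ΔT/Q = 213/1100 = 0.1936 K/W
R_cellular glass = R_total − R_other = 0.1936 K/W
k = L/(R·A) = 0.175/(0.1936×21.2)

k ≈ 0.0426 W/(m·K)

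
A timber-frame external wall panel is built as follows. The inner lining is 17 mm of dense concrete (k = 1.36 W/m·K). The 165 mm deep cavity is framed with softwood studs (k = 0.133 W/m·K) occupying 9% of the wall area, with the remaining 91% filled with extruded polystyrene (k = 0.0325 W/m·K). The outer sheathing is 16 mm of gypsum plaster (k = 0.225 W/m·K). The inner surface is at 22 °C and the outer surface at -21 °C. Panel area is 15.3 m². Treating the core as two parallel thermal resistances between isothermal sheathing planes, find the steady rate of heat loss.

Q ≈ 162 W

Sheathing layers in series; stud and cavity paths in parallel between them.
R_inner = 0.017/(1.36×15.3) = 8.17×10^-4 K/W
R_stud  = 0.165/(0.133×0.09×15.3) = 0.9009 K/W
R_cav   = 0.165/(0.0325×0.91×15.3) = 0.3646 K/W
1/R_core = 1/R_stud + 1/R_cav → R_core = 0.2596 K/W
R_outer = 0.016/(0.225×15.3) = 0.004648 K/W
R_total = 0.265 K/W
Q = ΔT/R_total = 43/0.265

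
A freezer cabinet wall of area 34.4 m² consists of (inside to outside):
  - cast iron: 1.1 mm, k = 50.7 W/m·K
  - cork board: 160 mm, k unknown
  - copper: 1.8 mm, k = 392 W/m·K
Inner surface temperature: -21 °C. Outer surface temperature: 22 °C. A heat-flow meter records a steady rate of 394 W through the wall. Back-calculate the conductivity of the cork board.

Thermal resistances in series:
R_cast iron = L/(kA) = 0.0011/(50.7×34.4) = 6.307×10^-7 K/W
R_copper = L/(kA) = 0.0018/(392×34.4) = 1.335×10^-7 K/W
Sum of known resistances R_other = 7.642×10^-7 K/W
Total R = ΔT/Q = 43/394 = 0.1091 K/W
R_cork board = R_total − R_other = 0.1091 K/W
k = L/(R·A) = 0.16/(0.1091×34.4)

k ≈ 0.0426 W/(m·K)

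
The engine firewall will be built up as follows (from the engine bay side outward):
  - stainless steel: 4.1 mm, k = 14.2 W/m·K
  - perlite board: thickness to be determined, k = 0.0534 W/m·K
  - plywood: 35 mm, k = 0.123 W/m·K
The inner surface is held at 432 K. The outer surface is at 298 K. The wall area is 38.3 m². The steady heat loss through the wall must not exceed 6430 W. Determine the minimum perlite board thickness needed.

L ≈ 27.4 mm

Treating each layer as a thermal resistance in series:
R_stainless steel = L/(kA) = 0.0041/(14.2×38.3) = 7.539×10^-6 K/W
R_plywood = L/(kA) = 0.035/(0.123×38.3) = 0.00743 K/W
Sum of the known resistances R_other = 0.007437 K/W
Required total resistance R_tot = ΔT/Q_allow = 134/6430 = 0.02084 K/W
R_perlite board = R_tot − R_other = 0.0134 K/W
L = R·k·A = 0.0134×0.0534×38.3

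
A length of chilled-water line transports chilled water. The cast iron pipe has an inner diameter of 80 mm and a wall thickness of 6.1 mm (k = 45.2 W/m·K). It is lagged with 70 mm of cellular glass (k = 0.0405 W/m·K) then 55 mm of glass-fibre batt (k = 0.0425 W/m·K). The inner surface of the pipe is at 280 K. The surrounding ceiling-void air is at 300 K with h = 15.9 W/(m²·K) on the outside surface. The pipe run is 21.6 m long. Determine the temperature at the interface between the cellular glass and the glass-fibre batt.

T ≈ 294 K

Cylindrical conduction, so R = ln(r₂/r₁)/(2πkL) per layer, in series:
R_cast iron pipe wall = ln(46.1/40)/(2π×45.2×21.6) = 2.314×10^-5 K/W
R_cellular glass = ln(116.1/46.1)/(2π×0.0405×21.6) = 0.168 K/W
R_glass-fibre batt = ln(171.1/116.1)/(2π×0.0425×21.6) = 0.06723 K/W
R_outer film = 1/(h_o·2πr_oL) = 1/(15.9×2π×0.1711×21.6) = 0.002708 K/W
R_total = 0.238 K/W
Q = ΔT/R_total = 20/0.238
Q = 84 W
T_interface = T_inner + Q·ΣR(inner→interface) = 280 + 84×0.1681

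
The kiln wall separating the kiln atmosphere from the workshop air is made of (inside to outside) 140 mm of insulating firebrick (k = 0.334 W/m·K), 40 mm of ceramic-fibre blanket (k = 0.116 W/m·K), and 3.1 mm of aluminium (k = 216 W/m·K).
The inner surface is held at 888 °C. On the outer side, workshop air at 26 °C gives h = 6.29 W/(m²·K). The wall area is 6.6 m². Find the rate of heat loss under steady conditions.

Q ≈ 6160 W

Using the resistance-network approach (series):
R_insulating firebrick = L/(kA) = 0.14/(0.334×6.6) = 0.06351 K/W
R_ceramic-fibre blanket = L/(kA) = 0.04/(0.116×6.6) = 0.05225 K/W
R_aluminium = L/(kA) = 0.0031/(216×6.6) = 2.175×10^-6 K/W
R_outer film = 1/(h_o·A) = 1/(6.29×6.6) = 0.02409 K/W
R_total = 0.1398 K/W
Q = ΔT / R_total = 862 / 0.1398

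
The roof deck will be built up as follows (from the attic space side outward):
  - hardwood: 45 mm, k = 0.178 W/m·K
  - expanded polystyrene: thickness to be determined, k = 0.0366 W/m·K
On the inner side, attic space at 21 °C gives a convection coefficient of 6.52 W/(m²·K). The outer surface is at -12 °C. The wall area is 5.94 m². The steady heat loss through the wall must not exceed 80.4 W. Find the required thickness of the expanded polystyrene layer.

Using the resistance-network approach (series):
R_inner film = 1/(h_i·A) = 1/(6.52×5.94) = 0.02582 K/W
R_hardwood = L/(kA) = 0.045/(0.178×5.94) = 0.04256 K/W
Sum of the known resistances R_other = 0.06838 K/W
Required total resistance R_tot = ΔT/Q_allow = 33/80.4 = 0.4104 K/W
R_expanded polystyrene = R_tot − R_other = 0.3421 K/W
L = R·k·A = 0.3421×0.0366×5.94

L ≈ 74.4 mm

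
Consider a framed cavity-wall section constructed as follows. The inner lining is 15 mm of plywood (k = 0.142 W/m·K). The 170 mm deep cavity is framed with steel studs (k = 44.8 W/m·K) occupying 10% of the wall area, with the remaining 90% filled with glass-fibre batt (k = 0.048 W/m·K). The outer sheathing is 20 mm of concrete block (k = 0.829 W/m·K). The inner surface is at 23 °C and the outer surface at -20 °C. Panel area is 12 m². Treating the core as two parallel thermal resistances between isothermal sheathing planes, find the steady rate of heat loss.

Q ≈ 3080 W

Sheathing layers in series; stud and cavity paths in parallel between them.
R_inner = 0.015/(0.142×12) = 0.008803 K/W
R_stud  = 0.17/(44.8×0.1×12) = 0.003162 K/W
R_cav   = 0.17/(0.048×0.9×12) = 0.3279 K/W
1/R_core = 1/R_stud + 1/R_cav → R_core = 0.003132 K/W
R_outer = 0.02/(0.829×12) = 0.00201 K/W
R_total = 0.01395 K/W
Q = ΔT/R_total = 43/0.01395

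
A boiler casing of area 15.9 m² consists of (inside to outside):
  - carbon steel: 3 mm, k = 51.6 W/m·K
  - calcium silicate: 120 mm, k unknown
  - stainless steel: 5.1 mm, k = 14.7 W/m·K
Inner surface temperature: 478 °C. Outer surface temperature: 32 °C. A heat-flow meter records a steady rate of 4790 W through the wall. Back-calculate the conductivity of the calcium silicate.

k ≈ 0.0811 W/(m·K)

Treating each layer as a thermal resistance in series:
R_carbon steel = L/(kA) = 0.003/(51.6×15.9) = 3.657×10^-6 K/W
R_stainless steel = L/(kA) = 0.0051/(14.7×15.9) = 2.182×10^-5 K/W
Sum of known resistances R_other = 2.548×10^-5 K/W
Total R = ΔT/Q = 446/4790 = 0.09311 K/W
R_calcium silicate = R_total − R_other = 0.09309 K/W
k = L/(R·A) = 0.12/(0.09309×15.9)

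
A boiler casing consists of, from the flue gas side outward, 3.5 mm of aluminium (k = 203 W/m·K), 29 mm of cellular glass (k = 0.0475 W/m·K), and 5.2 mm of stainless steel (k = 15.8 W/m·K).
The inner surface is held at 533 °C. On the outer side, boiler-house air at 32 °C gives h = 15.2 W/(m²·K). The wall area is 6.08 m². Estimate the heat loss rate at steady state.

Q ≈ 4500 W

Using the resistance-network approach (series):
R_aluminium = L/(kA) = 0.0035/(203×6.08) = 2.836×10^-6 K/W
R_cellular glass = L/(kA) = 0.029/(0.0475×6.08) = 0.1004 K/W
R_stainless steel = L/(kA) = 0.0052/(15.8×6.08) = 5.413×10^-5 K/W
R_outer film = 1/(h_o·A) = 1/(15.2×6.08) = 0.01082 K/W
R_total = 0.1113 K/W
Q = ΔT / R_total = 501 / 0.1113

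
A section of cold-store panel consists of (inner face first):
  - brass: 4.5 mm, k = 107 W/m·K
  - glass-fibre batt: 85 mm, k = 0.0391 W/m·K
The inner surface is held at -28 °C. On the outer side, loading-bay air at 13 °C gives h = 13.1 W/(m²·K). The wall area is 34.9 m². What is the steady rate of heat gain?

Series thermal resistances:
R_brass = L/(kA) = 0.0045/(107×34.9) = 1.205×10^-6 K/W
R_glass-fibre batt = L/(kA) = 0.085/(0.0391×34.9) = 0.06229 K/W
R_outer film = 1/(h_o·A) = 1/(13.1×34.9) = 0.002187 K/W
R_total = 0.06448 K/W
Q = ΔT / R_total = 41 / 0.06448

Q ≈ 636 W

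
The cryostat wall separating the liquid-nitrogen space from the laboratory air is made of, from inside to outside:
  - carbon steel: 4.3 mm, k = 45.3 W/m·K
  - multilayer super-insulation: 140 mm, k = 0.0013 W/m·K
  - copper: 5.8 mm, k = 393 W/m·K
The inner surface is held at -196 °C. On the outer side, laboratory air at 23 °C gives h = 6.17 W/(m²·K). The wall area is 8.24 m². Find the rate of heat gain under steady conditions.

Q ≈ 16.7 W

Model the wall as resistances in series:
R_carbon steel = L/(kA) = 0.0043/(45.3×8.24) = 1.152×10^-5 K/W
R_multilayer super-insulation = L/(kA) = 0.14/(0.0013×8.24) = 13.07 K/W
R_copper = L/(kA) = 0.0058/(393×8.24) = 1.791×10^-6 K/W
R_outer film = 1/(h_o·A) = 1/(6.17×8.24) = 0.01967 K/W
R_total = 13.09 K/W
Q = ΔT / R_total = 219 / 13.09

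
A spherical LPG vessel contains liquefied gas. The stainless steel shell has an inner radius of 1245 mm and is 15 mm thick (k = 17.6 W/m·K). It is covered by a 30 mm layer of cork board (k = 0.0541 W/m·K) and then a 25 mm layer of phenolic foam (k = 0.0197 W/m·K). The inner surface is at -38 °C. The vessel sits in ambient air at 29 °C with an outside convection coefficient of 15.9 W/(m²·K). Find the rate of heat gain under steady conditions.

Spherical conduction: R = (1/r_in − 1/r_out)/(4πk) per layer; series-sum.
R_stainless steel shell = (1/1.245 − 1/1.26)/(4π×17.6) = 4.323×10^-5 K/W
R_cork board = (1/1.26 − 1/1.29)/(4π×0.0541) = 0.02715 K/W
R_phenolic foam = (1/1.29 − 1/1.315)/(4π×0.0197) = 0.05953 K/W
R_outer film = 1/(h·4πr_o²) = 1/(15.9×4π×1.315²) = 0.002894 K/W
R_total = 0.08962 K/W
Q = ΔT/R_total = 67/0.08962

Q ≈ 748 W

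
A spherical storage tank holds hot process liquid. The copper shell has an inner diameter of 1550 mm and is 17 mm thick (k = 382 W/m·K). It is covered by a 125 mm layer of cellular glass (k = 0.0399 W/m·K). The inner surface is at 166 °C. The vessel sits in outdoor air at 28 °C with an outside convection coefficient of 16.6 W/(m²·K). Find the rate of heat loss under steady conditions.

Each spherical layer contributes R = (1/r_i − 1/r_o)/(4πk):
R_copper shell = (1/0.775 − 1/0.792)/(4π×382) = 5.77×10^-6 K/W
R_cellular glass = (1/0.792 − 1/0.917)/(4π×0.0399) = 0.3433 K/W
R_outer film = 1/(h·4πr_o²) = 1/(16.6×4π×0.917²) = 0.005701 K/W
R_total = 0.349 K/W
Q = ΔT/R_total = 138/0.349

Q ≈ 395 W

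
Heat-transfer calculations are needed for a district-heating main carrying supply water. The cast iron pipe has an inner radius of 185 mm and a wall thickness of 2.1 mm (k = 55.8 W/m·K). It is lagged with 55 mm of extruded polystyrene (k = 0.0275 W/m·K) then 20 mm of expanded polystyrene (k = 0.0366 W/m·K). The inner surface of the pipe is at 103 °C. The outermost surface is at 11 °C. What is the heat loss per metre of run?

For a radial system each layer contributes R = ln(r_out/r_in)/(2πkL); films add R = 1/(hA).
R_cast iron pipe wall = ln(187.1/185)/(2π×55.8×1) = 3.219×10^-5 K/W
R_extruded polystyrene = ln(242.1/187.1)/(2π×0.0275×1) = 1.491 K/W
R_expanded polystyrene = ln(262.1/242.1)/(2π×0.0366×1) = 0.3452 K/W
R_total = 1.837 K/W
Q = ΔT/R_total = 92/1.837

q′ ≈ 50.1 W/m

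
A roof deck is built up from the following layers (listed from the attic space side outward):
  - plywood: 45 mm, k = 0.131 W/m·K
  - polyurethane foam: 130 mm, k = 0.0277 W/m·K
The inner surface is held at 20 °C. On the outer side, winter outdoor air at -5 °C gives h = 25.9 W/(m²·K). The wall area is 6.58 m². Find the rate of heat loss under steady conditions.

Q ≈ 32.4 W

Model the wall as resistances in series:
R_plywood = L/(kA) = 0.045/(0.131×6.58) = 0.05221 K/W
R_polyurethane foam = L/(kA) = 0.13/(0.0277×6.58) = 0.7132 K/W
R_outer film = 1/(h_o·A) = 1/(25.9×6.58) = 0.005868 K/W
R_total = 0.7713 K/W
Q = ΔT / R_total = 25 / 0.7713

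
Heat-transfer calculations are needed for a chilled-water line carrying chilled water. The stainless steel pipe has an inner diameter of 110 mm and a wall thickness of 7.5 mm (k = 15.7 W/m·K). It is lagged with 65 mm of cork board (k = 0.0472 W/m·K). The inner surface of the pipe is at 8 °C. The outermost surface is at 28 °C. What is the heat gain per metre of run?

Treating each annulus and film as a series resistance:
R_stainless steel pipe wall = ln(62.5/55)/(2π×15.7×1) = 0.001296 K/W
R_cork board = ln(127.5/62.5)/(2π×0.0472×1) = 2.404 K/W
R_total = 2.405 K/W
Q = ΔT/R_total = 20/2.405

q′ ≈ 8.31 W/m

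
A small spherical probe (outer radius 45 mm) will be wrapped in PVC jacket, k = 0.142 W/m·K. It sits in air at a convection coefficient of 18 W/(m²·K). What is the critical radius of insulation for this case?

For a sphere r_cr = 2k/h = 2×0.142/18
r_cr = 15.8 mm; since the bare radius (45 mm) is above r_cr, any added insulation will reduce heat loss.

r_cr ≈ 15.8 mm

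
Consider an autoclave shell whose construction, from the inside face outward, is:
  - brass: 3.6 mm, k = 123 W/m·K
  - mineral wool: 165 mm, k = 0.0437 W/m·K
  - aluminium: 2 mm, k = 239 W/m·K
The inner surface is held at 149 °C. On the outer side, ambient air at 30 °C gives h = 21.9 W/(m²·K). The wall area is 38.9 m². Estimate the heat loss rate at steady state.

Q ≈ 1210 W

Treating each layer as a thermal resistance in series:
R_brass = L/(kA) = 0.0036/(123×38.9) = 7.524×10^-7 K/W
R_mineral wool = L/(kA) = 0.165/(0.0437×38.9) = 0.09706 K/W
R_aluminium = L/(kA) = 0.002/(239×38.9) = 2.151×10^-7 K/W
R_outer film = 1/(h_o·A) = 1/(21.9×38.9) = 0.001174 K/W
R_total = 0.09824 K/W
Q = ΔT / R_total = 119 / 0.09824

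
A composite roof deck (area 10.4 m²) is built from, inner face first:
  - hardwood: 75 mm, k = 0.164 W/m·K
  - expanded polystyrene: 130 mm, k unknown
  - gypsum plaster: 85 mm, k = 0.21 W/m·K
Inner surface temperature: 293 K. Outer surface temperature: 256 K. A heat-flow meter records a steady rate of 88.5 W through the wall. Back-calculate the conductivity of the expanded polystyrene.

Thermal resistances in series:
R_hardwood = L/(kA) = 0.075/(0.164×10.4) = 0.04397 K/W
R_gypsum plaster = L/(kA) = 0.085/(0.21×10.4) = 0.03892 K/W
Sum of known resistances R_other = 0.08289 K/W
Total R = ΔT/Q = 37/88.5 = 0.4181 K/W
R_expanded polystyrene = R_total − R_other = 0.3352 K/W
k = L/(R·A) = 0.13/(0.3352×10.4)

k ≈ 0.0373 W/(m·K)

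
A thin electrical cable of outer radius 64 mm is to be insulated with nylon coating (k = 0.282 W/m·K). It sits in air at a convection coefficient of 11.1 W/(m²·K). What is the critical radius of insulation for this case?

r_cr ≈ 25.4 mm

For a cylinder r_cr = k/h = 0.282/11.1
r_cr = 25.4 mm; since the bare radius (64 mm) is above r_cr, any added insulation will reduce heat loss.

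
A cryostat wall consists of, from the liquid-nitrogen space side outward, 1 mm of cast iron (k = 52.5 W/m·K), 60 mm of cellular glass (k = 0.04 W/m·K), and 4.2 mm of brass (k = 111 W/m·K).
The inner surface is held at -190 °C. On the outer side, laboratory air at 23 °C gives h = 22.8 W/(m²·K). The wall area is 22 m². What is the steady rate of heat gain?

Q ≈ 3040 W

Thermal resistances in series:
R_cast iron = L/(kA) = 0.001/(52.5×22) = 8.658×10^-7 K/W
R_cellular glass = L/(kA) = 0.06/(0.04×22) = 0.06818 K/W
R_brass = L/(kA) = 0.0042/(111×22) = 1.72×10^-6 K/W
R_outer film = 1/(h_o·A) = 1/(22.8×22) = 0.001994 K/W
R_total = 0.07018 K/W
Q = ΔT / R_total = 213 / 0.07018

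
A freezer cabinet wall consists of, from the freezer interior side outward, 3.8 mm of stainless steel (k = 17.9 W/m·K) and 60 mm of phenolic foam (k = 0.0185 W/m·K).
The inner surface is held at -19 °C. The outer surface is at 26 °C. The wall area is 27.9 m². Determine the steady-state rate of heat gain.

Q ≈ 387 W

Series thermal resistances:
R_stainless steel = L/(kA) = 0.0038/(17.9×27.9) = 7.609×10^-6 K/W
R_phenolic foam = L/(kA) = 0.06/(0.0185×27.9) = 0.1162 K/W
R_total = 0.1163 K/W
Q = ΔT / R_total = 45 / 0.1163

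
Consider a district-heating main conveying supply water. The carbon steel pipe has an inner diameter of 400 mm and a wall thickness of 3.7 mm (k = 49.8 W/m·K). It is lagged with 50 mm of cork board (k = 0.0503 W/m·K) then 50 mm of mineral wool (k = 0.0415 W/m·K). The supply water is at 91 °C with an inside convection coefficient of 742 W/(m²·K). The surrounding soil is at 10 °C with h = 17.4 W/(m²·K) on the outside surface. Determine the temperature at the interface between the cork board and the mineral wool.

T ≈ 51.2 °C

Radial resistances (cylindrical: R_cond = ln(r_o/r_i)/(2πkL), R_conv = 1/(h·2πrL)):
R_inner film = 1/(h_i·2πr₁L) = 1/(742×2π×0.2×1) = 0.001072 K/W
R_carbon steel pipe wall = ln(203.7/200)/(2π×49.8×1) = 5.858×10^-5 K/W
R_cork board = ln(253.7/203.7)/(2π×0.0503×1) = 0.6945 K/W
R_mineral wool = ln(303.7/253.7)/(2π×0.0415×1) = 0.6899 K/W
R_outer film = 1/(h_o·2πr_oL) = 1/(17.4×2π×0.3037×1) = 0.03012 K/W
R_total = 1.416 K/W
Q = ΔT/R_total = 81/1.416
Q = 57.2 W/m
T_interface = T_inner − Q·ΣR(inner→interface) = 91 − 57.2×0.6957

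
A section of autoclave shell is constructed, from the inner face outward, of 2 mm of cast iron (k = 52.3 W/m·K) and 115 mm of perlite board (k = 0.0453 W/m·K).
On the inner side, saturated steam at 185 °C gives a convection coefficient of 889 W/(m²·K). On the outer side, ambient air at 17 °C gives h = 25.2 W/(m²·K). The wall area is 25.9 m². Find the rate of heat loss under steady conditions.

Q ≈ 1690 W

Thermal resistances in series:
R_inner film = 1/(h_i·A) = 1/(889×25.9) = 4.343×10^-5 K/W
R_cast iron = L/(kA) = 0.002/(52.3×25.9) = 1.476×10^-6 K/W
R_perlite board = L/(kA) = 0.115/(0.0453×25.9) = 0.09802 K/W
R_outer film = 1/(h_o·A) = 1/(25.2×25.9) = 0.001532 K/W
R_total = 0.09959 K/W
Q = ΔT / R_total = 168 / 0.09959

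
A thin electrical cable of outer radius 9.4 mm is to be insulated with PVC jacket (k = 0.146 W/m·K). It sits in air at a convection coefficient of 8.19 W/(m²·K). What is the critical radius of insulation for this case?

For a cylinder r_cr = k/h = 0.146/8.19
r_cr = 17.8 mm; since the bare radius (9.4 mm) is below r_cr, adding a thin layer of insulation will *increase* heat loss.

r_cr ≈ 17.8 mm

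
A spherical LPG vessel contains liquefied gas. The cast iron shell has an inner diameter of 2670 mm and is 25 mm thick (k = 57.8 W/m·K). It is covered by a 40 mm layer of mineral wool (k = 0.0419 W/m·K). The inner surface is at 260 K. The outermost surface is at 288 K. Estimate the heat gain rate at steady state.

Each spherical layer contributes R = (1/r_i − 1/r_o)/(4πk):
R_cast iron shell = (1/1.335 − 1/1.36)/(4π×57.8) = 1.896×10^-5 K/W
R_mineral wool = (1/1.36 − 1/1.4)/(4π×0.0419) = 0.0399 K/W
R_total = 0.03992 K/W
Q = ΔT/R_total = 28/0.03992

Q ≈ 701 W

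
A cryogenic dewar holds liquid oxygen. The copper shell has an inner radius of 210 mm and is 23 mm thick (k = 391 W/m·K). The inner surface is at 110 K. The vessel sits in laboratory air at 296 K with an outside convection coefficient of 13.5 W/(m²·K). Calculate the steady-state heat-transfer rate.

Q ≈ 1710 W

Each spherical layer contributes R = (1/r_i − 1/r_o)/(4πk):
R_copper shell = (1/0.21 − 1/0.233)/(4π×391) = 9.567×10^-5 K/W
R_outer film = 1/(h·4πr_o²) = 1/(13.5×4π×0.233²) = 0.1086 K/W
R_total = 0.1087 K/W
Q = ΔT/R_total = 186/0.1087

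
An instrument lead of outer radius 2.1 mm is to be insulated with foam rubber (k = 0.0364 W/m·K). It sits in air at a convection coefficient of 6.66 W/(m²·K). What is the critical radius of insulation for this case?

r_cr ≈ 5.47 mm

For a cylinder r_cr = k/h = 0.0364/6.66
r_cr = 5.47 mm; since the bare radius (2.1 mm) is below r_cr, adding a thin layer of insulation will *increase* heat loss.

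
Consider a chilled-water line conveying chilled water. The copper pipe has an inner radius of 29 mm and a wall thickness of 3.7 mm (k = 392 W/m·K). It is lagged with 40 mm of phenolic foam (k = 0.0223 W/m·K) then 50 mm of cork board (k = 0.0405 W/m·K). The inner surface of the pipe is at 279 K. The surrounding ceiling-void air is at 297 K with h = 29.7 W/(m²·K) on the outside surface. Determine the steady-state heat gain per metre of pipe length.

Cylindrical conduction, so R = ln(r₂/r₁)/(2πkL) per layer, in series:
R_copper pipe wall = ln(32.7/29)/(2π×392×1) = 4.875×10^-5 K/W
R_phenolic foam = ln(72.7/32.7)/(2π×0.0223×1) = 5.702 K/W
R_cork board = ln(122.7/72.7)/(2π×0.0405×1) = 2.057 K/W
R_outer film = 1/(h_o·2πr_oL) = 1/(29.7×2π×0.1227×1) = 0.04367 K/W
R_total = 7.803 K/W
Q = ΔT/R_total = 18/7.803

q′ ≈ 2.31 W/m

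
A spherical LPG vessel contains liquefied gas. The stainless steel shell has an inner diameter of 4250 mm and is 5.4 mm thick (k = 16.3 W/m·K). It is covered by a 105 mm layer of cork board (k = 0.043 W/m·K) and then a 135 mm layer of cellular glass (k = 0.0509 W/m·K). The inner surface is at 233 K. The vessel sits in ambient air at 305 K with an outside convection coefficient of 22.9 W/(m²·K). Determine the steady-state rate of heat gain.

Spherical conduction: R = (1/r_in − 1/r_out)/(4πk) per layer; series-sum.
R_stainless steel shell = (1/2.125 − 1/2.1304)/(4π×16.3) = 5.823×10^-6 K/W
R_cork board = (1/2.1304 − 1/2.2354)/(4π×0.043) = 0.0408 K/W
R_cellular glass = (1/2.2354 − 1/2.3704)/(4π×0.0509) = 0.03983 K/W
R_outer film = 1/(h·4πr_o²) = 1/(22.9×4π×2.3704²) = 6.185×10^-4 K/W
R_total = 0.08126 K/W
Q = ΔT/R_total = 72/0.08126

Q ≈ 886 W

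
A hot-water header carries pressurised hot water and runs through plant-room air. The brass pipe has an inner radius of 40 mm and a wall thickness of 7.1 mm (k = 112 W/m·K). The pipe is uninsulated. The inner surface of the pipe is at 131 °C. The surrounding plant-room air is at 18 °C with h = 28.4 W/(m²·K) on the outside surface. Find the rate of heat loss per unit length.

Treating each annulus and film as a series resistance:
R_brass pipe wall = ln(47.1/40)/(2π×112×1) = 2.322×10^-4 K/W
R_outer film = 1/(h_o·2πr_oL) = 1/(28.4×2π×0.0471×1) = 0.119 K/W
R_total = 0.1192 K/W
Q = ΔT/R_total = 113/0.1192

q′ ≈ 948 W/m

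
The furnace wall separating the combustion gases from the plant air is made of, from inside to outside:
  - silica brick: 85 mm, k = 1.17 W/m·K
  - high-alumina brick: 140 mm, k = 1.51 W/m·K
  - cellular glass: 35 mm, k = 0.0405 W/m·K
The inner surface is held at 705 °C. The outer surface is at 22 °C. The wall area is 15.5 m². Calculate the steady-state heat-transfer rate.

Using the resistance-network approach (series):
R_silica brick = L/(kA) = 0.085/(1.17×15.5) = 0.004687 K/W
R_high-alumina brick = L/(kA) = 0.14/(1.51×15.5) = 0.005982 K/W
R_cellular glass = L/(kA) = 0.035/(0.0405×15.5) = 0.05575 K/W
R_total = 0.06642 K/W
Q = ΔT / R_total = 683 / 0.06642

Q ≈ 10300 W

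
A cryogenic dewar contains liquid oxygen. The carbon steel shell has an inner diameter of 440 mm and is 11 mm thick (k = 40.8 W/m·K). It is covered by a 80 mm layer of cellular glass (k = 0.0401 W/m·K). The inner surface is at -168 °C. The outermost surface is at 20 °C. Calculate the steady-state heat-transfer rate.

Q ≈ 85.1 W

Spherical conduction: R = (1/r_in − 1/r_out)/(4πk) per layer; series-sum.
R_carbon steel shell = (1/0.22 − 1/0.231)/(4π×40.8) = 4.222×10^-4 K/W
R_cellular glass = (1/0.231 − 1/0.311)/(4π×0.0401) = 2.21 K/W
R_total = 2.21 K/W
Q = ΔT/R_total = 188/2.21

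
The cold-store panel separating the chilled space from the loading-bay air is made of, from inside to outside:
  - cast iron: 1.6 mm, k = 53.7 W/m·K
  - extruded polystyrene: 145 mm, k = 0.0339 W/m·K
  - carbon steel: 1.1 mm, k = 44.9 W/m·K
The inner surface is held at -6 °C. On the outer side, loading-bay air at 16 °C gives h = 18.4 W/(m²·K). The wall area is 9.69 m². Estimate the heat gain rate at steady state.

Treating each layer as a thermal resistance in series:
R_cast iron = L/(kA) = 0.0016/(53.7×9.69) = 3.075×10^-6 K/W
R_extruded polystyrene = L/(kA) = 0.145/(0.0339×9.69) = 0.4414 K/W
R_carbon steel = L/(kA) = 0.0011/(44.9×9.69) = 2.528×10^-6 K/W
R_outer film = 1/(h_o·A) = 1/(18.4×9.69) = 0.005609 K/W
R_total = 0.447 K/W
Q = ΔT / R_total = 22 / 0.447

Q ≈ 49.2 W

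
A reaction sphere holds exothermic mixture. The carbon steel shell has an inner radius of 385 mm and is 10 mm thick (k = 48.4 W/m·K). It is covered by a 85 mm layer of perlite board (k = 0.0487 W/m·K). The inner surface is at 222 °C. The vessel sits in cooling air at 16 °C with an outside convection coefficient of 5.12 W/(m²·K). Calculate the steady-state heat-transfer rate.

For a spherical shell R = (1/r₁ − 1/r₂)/(4πk); film R = 1/(h·4πr²). In series:
R_carbon steel shell = (1/0.385 − 1/0.395)/(4π×48.4) = 1.081×10^-4 K/W
R_perlite board = (1/0.395 − 1/0.48)/(4π×0.0487) = 0.7326 K/W
R_outer film = 1/(h·4πr_o²) = 1/(5.12×4π×0.48²) = 0.06746 K/W
R_total = 0.8001 K/W
Q = ΔT/R_total = 206/0.8001

Q ≈ 257 W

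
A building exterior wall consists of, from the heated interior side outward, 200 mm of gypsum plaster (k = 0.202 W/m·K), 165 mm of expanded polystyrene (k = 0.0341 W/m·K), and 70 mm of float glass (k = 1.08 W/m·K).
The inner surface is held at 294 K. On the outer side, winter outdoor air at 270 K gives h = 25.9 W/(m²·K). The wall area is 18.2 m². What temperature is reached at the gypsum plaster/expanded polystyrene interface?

T ≈ 290 K

Model the wall as resistances in series:
R_gypsum plaster = L/(kA) = 0.2/(0.202×18.2) = 0.0544 K/W
R_expanded polystyrene = L/(kA) = 0.165/(0.0341×18.2) = 0.2659 K/W
R_float glass = L/(kA) = 0.07/(1.08×18.2) = 0.003561 K/W
R_outer film = 1/(h_o·A) = 1/(25.9×18.2) = 0.002121 K/W
R_total = 0.3259 K/W;  Q = ΔT/R_total = 24/0.3259 = 73.63 W
T_interface = T_inner − Q·ΣR(inner→interface) = 294 − 73.6×0.0544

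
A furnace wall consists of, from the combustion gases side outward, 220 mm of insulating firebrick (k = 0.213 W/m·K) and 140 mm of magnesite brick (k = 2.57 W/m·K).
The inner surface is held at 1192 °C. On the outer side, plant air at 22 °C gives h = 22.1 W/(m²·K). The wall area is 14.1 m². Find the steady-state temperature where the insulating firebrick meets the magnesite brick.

T ≈ 125 °C

Using the resistance-network approach (series):
R_insulating firebrick = L/(kA) = 0.22/(0.213×14.1) = 0.07325 K/W
R_magnesite brick = L/(kA) = 0.14/(2.57×14.1) = 0.003863 K/W
R_outer film = 1/(h_o·A) = 1/(22.1×14.1) = 0.003209 K/W
R_total = 0.08033 K/W;  Q = ΔT/R_total = 1170/0.08033 = 14570 W
T_interface = T_inner − Q·ΣR(inner→interface) = 1192 − 14600×0.07325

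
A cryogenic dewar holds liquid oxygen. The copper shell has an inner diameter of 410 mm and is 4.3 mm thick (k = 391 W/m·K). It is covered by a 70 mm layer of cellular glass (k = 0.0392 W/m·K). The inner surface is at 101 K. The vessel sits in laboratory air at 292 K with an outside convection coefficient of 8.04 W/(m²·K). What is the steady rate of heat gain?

Radial (spherical) resistances in series:
R_copper shell = (1/0.205 − 1/0.2093)/(4π×391) = 2.04×10^-5 K/W
R_cellular glass = (1/0.2093 − 1/0.2793)/(4π×0.0392) = 2.431 K/W
R_outer film = 1/(h·4πr_o²) = 1/(8.04×4π×0.2793²) = 0.1269 K/W
R_total = 2.558 K/W
Q = ΔT/R_total = 191/2.558

Q ≈ 74.7 W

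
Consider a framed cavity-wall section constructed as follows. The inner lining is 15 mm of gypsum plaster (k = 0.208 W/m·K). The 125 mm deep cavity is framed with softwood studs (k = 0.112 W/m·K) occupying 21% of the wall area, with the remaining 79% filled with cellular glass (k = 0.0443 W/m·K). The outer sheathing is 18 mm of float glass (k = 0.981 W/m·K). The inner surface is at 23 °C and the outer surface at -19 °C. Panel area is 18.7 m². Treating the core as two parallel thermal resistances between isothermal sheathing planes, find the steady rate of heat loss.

Q ≈ 353 W

Sheathing layers in series; stud and cavity paths in parallel between them.
R_inner = 0.015/(0.208×18.7) = 0.003856 K/W
R_stud  = 0.125/(0.112×0.21×18.7) = 0.2842 K/W
R_cav   = 0.125/(0.0443×0.79×18.7) = 0.191 K/W
1/R_core = 1/R_stud + 1/R_cav → R_core = 0.1142 K/W
R_outer = 0.018/(0.981×18.7) = 9.812×10^-4 K/W
R_total = 0.1191 K/W
Q = ΔT/R_total = 42/0.1191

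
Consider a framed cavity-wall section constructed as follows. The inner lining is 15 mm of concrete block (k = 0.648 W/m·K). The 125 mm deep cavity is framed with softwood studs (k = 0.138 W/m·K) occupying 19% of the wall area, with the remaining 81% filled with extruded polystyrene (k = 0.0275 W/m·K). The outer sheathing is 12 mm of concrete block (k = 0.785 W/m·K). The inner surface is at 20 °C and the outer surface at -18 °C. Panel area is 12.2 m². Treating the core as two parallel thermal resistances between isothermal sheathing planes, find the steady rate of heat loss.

Q ≈ 177 W

Sheathing layers in series; stud and cavity paths in parallel between them.
R_inner = 0.015/(0.648×12.2) = 0.001897 K/W
R_stud  = 0.125/(0.138×0.19×12.2) = 0.3908 K/W
R_cav   = 0.125/(0.0275×0.81×12.2) = 0.46 K/W
1/R_core = 1/R_stud + 1/R_cav → R_core = 0.2113 K/W
R_outer = 0.012/(0.785×12.2) = 0.001253 K/W
R_total = 0.2144 K/W
Q = ΔT/R_total = 38/0.2144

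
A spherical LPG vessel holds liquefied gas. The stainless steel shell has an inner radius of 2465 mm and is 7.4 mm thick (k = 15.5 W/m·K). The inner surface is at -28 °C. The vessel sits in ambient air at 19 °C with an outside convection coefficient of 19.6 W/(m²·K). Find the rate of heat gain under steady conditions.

Q ≈ 70100 W

For a spherical shell R = (1/r₁ − 1/r₂)/(4πk); film R = 1/(h·4πr²). In series:
R_stainless steel shell = (1/2.465 − 1/2.4724)/(4π×15.5) = 6.234×10^-6 K/W
R_outer film = 1/(h·4πr_o²) = 1/(19.6×4π×2.4724²) = 6.642×10^-4 K/W
R_total = 6.704×10^-4 K/W
Q = ΔT/R_total = 47/6.704×10^-4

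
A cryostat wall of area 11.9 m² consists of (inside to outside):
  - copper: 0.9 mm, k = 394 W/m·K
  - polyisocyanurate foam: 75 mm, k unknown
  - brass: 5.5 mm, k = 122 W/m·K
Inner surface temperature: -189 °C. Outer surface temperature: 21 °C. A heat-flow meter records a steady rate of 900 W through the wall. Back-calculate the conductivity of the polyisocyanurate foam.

Treating each layer as a thermal resistance in series:
R_copper = L/(kA) = 0.0009/(394×11.9) = 1.92×10^-7 K/W
R_brass = L/(kA) = 0.0055/(122×11.9) = 3.788×10^-6 K/W
Sum of known resistances R_other = 3.98×10^-6 K/W
Total R = ΔT/Q = 210/900 = 0.2333 K/W
R_polyisocyanurate foam = R_total − R_other = 0.2333 K/W
k = L/(R·A) = 0.075/(0.2333×11.9)

k ≈ 0.027 W/(m·K)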